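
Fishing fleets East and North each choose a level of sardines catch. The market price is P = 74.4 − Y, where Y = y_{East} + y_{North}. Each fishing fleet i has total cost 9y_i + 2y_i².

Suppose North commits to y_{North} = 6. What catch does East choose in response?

9.9

Fishing fleet East's profit: π = y_{East}(74.4 − (y_{East} + y_{North})) − 9y_{East} − 2y_{East}².
∂π/∂y_{East} = 65.4 − 6y_{East} − y_{North} = 0, so y_{East} = 10.9 − (1/6)y_{North}.
At y_{North} = 6: y_{East} = 10.9 − (1/6)·6 = 9.9.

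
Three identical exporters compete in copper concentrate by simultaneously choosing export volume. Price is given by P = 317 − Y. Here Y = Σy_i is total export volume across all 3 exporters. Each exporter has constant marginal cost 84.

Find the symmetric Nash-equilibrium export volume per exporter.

58.25

A representative exporter's profit is π_i = y_i(317 − Y) − 84y_i, with Y = y_i + Σ_{j≠i} y_j.
First-order condition: 233 − 2y_i − Σ_{j≠i} y_j = 0.
Imposing symmetry (y_j = y for all j) turns Σ_{j≠i} y_j into 2y, so 233 = 4y and y = 58.25.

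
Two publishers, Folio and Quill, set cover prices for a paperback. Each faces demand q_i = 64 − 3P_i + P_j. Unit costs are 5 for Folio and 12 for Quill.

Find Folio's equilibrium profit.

Folio's profit: π = (P_{Folio} − 5)(64 − 3P_{Folio} + P_{Quill}).
∂π/∂P_{Folio} = 79 − 6P_{Folio} + P_{Quill} = 0 ⇒ P_{Folio} = 79/6 + (1/6)P_{Quill}.
Similarly P_{Quill} = 50/3 + (1/6)P_{Folio}.
Solving the two reaction functions simultaneously: (1 − (1/6)(1/6))P_{Folio} = 79/6 + (1/6)·(50/3), so (35/36)P_{Folio} = 287/18 and P_{Folio} = 16.4.
Then P_{Quill} = 50/3 + (1/6)·16.4 = 19.4.
q_{Folio} = 64 − 3·16.4 + 19.4 = 34.2.
Profit = (16.4 − 5)·34.2 = 389.88.

389.88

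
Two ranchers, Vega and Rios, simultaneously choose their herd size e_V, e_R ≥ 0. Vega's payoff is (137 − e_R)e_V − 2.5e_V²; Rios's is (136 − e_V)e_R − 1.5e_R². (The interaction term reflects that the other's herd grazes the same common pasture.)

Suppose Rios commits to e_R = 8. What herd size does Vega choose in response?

25.8

Expanding Vega's payoff: 137e_V − e_Re_V − 2.5e_V².
∂π/∂e_V = 137 − e_R − 5e_V = 0, so e_V = 27.4 − 0.2e_R.
At e_R = 8: e_V = 27.4 − 0.2·8 = 25.8.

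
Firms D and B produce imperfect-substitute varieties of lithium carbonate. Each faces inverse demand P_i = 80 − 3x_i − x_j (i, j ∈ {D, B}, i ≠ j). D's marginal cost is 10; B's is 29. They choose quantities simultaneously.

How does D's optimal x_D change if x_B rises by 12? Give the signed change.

-2

Firm D's profit: π = x_D(80 − 3x_D − x_B) − 10x_D.
∂π/∂x_D = 70 − 6x_D − x_B = 0 ⇒ x_D = 35/3 − (1/6)x_B.
The reaction-function slope is −1/6, so a 12-unit rise in x_B moves x_D by −1/6 × 12 = −2. D's best response falls — the actions are strategic substitutes.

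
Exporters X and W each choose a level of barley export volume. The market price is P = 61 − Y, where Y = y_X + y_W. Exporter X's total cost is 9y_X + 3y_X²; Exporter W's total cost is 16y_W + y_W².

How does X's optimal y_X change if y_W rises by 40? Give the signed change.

Exporter X's profit: π = y_X(61 − (y_X + y_W)) − 9y_X − 3y_X².
∂π/∂y_X = 52 − 8y_X − y_W = 0, so y_X = 6.5 − 0.125y_W.
The reaction-function slope is −0.125, so a 40-unit rise in y_W moves y_X by −0.125 × 40 = −5. X's best response falls — the actions are strategic substitutes.

-5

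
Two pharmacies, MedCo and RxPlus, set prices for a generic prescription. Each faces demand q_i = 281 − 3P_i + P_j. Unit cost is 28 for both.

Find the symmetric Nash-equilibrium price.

MedCo's profit: π = (P_{MedCo} − 28)(281 − 3P_{MedCo} + P_{RxPlus}).
∂π/∂P_{MedCo} = 365 − 6P_{MedCo} + P_{RxPlus} = 0 ⇒ P_{MedCo} = 365/6 + (1/6)P_{RxPlus}.
Setting P_{MedCo} = P_{RxPlus} in the reaction function: P_{MedCo} = 365/6 + (1/6)P_{MedCo}, so P_{MedCo} = (365/6) / (5/6) = 73.

73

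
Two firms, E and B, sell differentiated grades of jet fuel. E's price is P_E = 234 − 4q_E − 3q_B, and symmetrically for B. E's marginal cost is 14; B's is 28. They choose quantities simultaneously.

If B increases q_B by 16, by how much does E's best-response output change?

Firm E's profit: π = q_E(234 − 4q_E − 3q_B) − 14q_E.
∂π/∂q_E = 220 − 8q_E − 3q_B = 0 ⇒ q_E = 27.5 − 0.375q_B.
The reaction-function slope is −0.375, so a 16-unit rise in q_B moves q_E by −0.375 × 16 = −6. E's best response falls — the actions are strategic substitutes.

-6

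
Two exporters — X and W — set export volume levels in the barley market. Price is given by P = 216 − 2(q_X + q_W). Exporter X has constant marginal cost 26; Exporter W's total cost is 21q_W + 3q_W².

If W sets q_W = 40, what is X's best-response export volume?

27.5

Exporter X's profit: π = q_X(216 − 2(q_X + q_W)) − 26q_X.
∂π/∂q_X = 190 − 4q_X − 2q_W = 0, so q_X = 47.5 − 0.5q_W.
At q_W = 40: q_X = 47.5 − 0.5·40 = 27.5.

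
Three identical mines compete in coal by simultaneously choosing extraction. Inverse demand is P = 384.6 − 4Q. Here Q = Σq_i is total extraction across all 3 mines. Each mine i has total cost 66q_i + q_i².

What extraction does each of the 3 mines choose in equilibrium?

17.7

A representative mine's profit is π_i = q_i(384.6 − 4Q) − 66q_i − q_i², with Q = q_i + Σ_{j≠i} q_j.
First-order condition: 318.6 − 10q_i − 4Σ_{j≠i} q_j = 0.
Imposing symmetry (q_j = q for all j) turns Σ_{j≠i} q_j into 2q, so 318.6 = 18q and q = 17.7.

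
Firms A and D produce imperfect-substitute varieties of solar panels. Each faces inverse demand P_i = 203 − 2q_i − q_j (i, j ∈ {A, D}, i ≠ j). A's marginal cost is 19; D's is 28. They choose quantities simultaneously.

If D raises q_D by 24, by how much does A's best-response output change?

Firm A's profit: π = q_A(203 − 2q_A − q_D) − 19q_A.
∂π/∂q_A = 184 − 4q_A − q_D = 0 ⇒ q_A = 46 − 0.25q_D.
The reaction-function slope is −0.25, so a 24-unit rise in q_D moves q_A by −0.25 × 24 = −6. A's best response falls — the actions are strategic substitutes.

-6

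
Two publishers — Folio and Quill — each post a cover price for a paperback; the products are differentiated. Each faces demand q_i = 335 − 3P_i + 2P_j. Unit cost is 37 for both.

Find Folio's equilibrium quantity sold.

Folio's profit: π = (P_{Folio} − 37)(335 − 3P_{Folio} + 2P_{Quill}).
∂π/∂P_{Folio} = 446 − 6P_{Folio} + 2P_{Quill} = 0 ⇒ P_{Folio} = 223/3 + (1/3)P_{Quill}.
Setting P_{Folio} = P_{Quill} in the reaction function: P_{Folio} = 223/3 + (1/3)P_{Folio}, so P_{Folio} = (223/3) / (2/3) = 111.5.
q_{Folio} = 335 − 3·111.5 + 2·111.5 = 223.5.

223.5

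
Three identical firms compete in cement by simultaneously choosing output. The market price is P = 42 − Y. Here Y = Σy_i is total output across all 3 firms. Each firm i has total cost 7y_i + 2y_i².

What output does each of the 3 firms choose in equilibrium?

A representative firm's profit is π_i = y_i(42 − Y) − 7y_i − 2y_i², with Y = y_i + Σ_{j≠i} y_j.
First-order condition: 35 − 6y_i − Σ_{j≠i} y_j = 0.
With identical firms, set every y_j = y: then 35 − 6y − 2y = 0, i.e. y = 35/8 = 4.375.

4.375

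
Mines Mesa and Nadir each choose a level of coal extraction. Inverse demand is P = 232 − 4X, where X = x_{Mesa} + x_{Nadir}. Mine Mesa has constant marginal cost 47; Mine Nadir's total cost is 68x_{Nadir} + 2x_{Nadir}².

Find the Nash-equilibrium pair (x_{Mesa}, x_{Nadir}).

Mine Mesa's profit: π = x_{Mesa}(232 − 4(x_{Mesa} + x_{Nadir})) − 47x_{Mesa}.
∂π/∂x_{Mesa} = 185 − 8x_{Mesa} − 4x_{Nadir} = 0, so x_{Mesa} = 23.125 − 0.5x_{Nadir}.
For Nadir: ∂π/∂x_{Nadir} = 164 − 12x_{Nadir} − 4x_{Mesa} = 0 ⇒ x_{Nadir} = 41/3 − (1/3)x_{Mesa}.
Solving the two reaction functions simultaneously: (1 − (−0.5)(−1/3))x_{Mesa} = 23.125 − 0.5·(41/3), so (5/6)x_{Mesa} = 391/24 and x_{Mesa} = 19.55.
Then x_{Nadir} = 41/3 − (1/3)·19.55 = 7.15.

19.55, 7.15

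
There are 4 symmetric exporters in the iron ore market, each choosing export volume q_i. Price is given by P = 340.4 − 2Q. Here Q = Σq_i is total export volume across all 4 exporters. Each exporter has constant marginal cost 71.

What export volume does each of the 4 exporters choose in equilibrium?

26.94

A representative exporter's profit is π_i = q_i(340.4 − 2Q) − 71q_i, with Q = q_i + Σ_{j≠i} q_j.
First-order condition: 269.4 − 4q_i − 2Σ_{j≠i} q_j = 0.
Imposing symmetry (q_j = q for all j) turns Σ_{j≠i} q_j into 3q, so 269.4 = 10q and q = 26.94.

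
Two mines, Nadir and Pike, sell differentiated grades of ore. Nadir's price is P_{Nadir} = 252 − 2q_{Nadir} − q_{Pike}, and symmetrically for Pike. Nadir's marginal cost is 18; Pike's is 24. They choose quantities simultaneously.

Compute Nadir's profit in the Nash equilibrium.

Mine Nadir's profit: π = q_{Nadir}(252 − 2q_{Nadir} − q_{Pike}) − 18q_{Nadir}.
∂π/∂q_{Nadir} = 234 − 4q_{Nadir} − q_{Pike} = 0 ⇒ q_{Nadir} = 58.5 − 0.25q_{Pike}.
Similarly q_{Pike} = 57 − 0.25q_{Nadir}.
Plugging q_{Pike} into Nadir's best response: q_{Nadir} = 58.5 − 0.25(57 − 0.25q_{Nadir}) ⇒ 0.9375q_{Nadir} = 44.25, so q_{Nadir} = 47.2.
Then q_{Pike} = 57 − 0.25·47.2 = 45.2.
P_{Nadir} = 252 − 2·47.2 − 45.2 = 112.4.
Profit = (112.4 − 18)·47.2 = 4455.68.

4455.68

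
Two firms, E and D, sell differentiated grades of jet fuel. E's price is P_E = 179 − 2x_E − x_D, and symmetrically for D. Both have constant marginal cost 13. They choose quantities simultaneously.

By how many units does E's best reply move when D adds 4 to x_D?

Firm E's profit: π = x_E(179 − 2x_E − x_D) − 13x_E.
∂π/∂x_E = 166 − 4x_E − x_D = 0 ⇒ x_E = 41.5 − 0.25x_D.
The reaction-function slope is −0.25, so a 4-unit rise in x_D moves x_E by −0.25 × 4 = −1. E's best response falls — the actions are strategic substitutes.

-1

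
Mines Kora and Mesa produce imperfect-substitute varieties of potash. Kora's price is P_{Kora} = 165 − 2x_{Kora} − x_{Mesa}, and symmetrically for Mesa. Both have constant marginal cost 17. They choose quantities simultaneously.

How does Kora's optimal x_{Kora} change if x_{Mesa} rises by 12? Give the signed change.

-3

Mine Kora's profit: π = x_{Kora}(165 − 2x_{Kora} − x_{Mesa}) − 17x_{Kora}.
∂π/∂x_{Kora} = 148 − 4x_{Kora} − x_{Mesa} = 0 ⇒ x_{Kora} = 37 − 0.25x_{Mesa}.
The reaction-function slope is −0.25, so a 12-unit rise in x_{Mesa} moves x_{Kora} by −0.25 × 12 = −3. Kora's best response falls — the actions are strategic substitutes.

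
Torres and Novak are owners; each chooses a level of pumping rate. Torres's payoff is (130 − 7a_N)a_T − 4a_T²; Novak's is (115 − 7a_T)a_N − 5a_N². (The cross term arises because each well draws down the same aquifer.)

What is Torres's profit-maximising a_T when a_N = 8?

Expanding Torres's payoff: 130a_T − 7a_Na_T − 4a_T².
∂π/∂a_T = 130 − 7a_N − 8a_T = 0, so a_T = 16.25 − 0.875a_N.
At a_N = 8: a_T = 16.25 − 0.875·8 = 9.25.

9.25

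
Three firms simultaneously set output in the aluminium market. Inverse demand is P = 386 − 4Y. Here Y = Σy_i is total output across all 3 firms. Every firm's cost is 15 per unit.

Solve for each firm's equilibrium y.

23.1875

A representative firm's profit is π_i = y_i(386 − 4Y) − 15y_i, with Y = y_i + Σ_{j≠i} y_j.
First-order condition: 371 − 8y_i − 4Σ_{j≠i} y_j = 0.
With identical firms, set every y_j = y: then 371 − 8y − 8y = 0, i.e. y = 371/16 = 23.1875.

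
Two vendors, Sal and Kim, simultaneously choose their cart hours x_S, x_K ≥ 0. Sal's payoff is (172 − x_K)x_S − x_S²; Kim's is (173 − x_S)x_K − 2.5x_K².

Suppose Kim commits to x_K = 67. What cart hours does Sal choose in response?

Expanding Sal's payoff: 172x_S − x_Kx_S − x_S².
∂π/∂x_S = 172 − x_K − 2x_S = 0, so x_S = 86 − 0.5x_K.
At x_K = 67: x_S = 86 − 0.5·67 = 52.5.

52.5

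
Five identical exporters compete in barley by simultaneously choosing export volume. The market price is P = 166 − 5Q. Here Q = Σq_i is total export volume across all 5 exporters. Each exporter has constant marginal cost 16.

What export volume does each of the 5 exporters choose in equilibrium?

5

A representative exporter's profit is π_i = q_i(166 − 5Q) − 16q_i, with Q = q_i + Σ_{j≠i} q_j.
First-order condition: 150 − 10q_i − 5Σ_{j≠i} q_j = 0.
Imposing symmetry (q_j = q for all j) turns Σ_{j≠i} q_j into 4q, so 150 = 30q and q = 5.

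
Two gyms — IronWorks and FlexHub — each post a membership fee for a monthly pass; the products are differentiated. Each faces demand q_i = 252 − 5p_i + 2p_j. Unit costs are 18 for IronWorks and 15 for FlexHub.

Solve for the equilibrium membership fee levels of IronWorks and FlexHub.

IronWorks's profit: π = (p_{IronWorks} − 18)(252 − 5p_{IronWorks} + 2p_{FlexHub}).
∂π/∂p_{IronWorks} = 342 − 10p_{IronWorks} + 2p_{FlexHub} = 0 ⇒ p_{IronWorks} = 34.2 + 0.2p_{FlexHub}.
Similarly p_{FlexHub} = 32.7 + 0.2p_{IronWorks}.
Solving the two reaction functions simultaneously: (1 − (0.2)(0.2))p_{IronWorks} = 34.2 + 0.2·32.7, so 0.96p_{IronWorks} = 40.74 and p_{IronWorks} = 42.4375.
Then p_{FlexHub} = 32.7 + 0.2·42.4375 = 41.1875.

42.4375, 41.1875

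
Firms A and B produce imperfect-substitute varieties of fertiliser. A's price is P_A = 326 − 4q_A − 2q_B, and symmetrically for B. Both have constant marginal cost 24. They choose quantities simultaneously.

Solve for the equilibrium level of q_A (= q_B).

Firm A's profit: π = q_A(326 − 4q_A − 2q_B) − 24q_A.
∂π/∂q_A = 302 − 8q_A − 2q_B = 0 ⇒ q_A = 37.75 − 0.25q_B.
The game is symmetric, so in equilibrium q_B = q_A: the reaction function gives 1.25q_A = 37.75, hence q_A = 30.2.

30.2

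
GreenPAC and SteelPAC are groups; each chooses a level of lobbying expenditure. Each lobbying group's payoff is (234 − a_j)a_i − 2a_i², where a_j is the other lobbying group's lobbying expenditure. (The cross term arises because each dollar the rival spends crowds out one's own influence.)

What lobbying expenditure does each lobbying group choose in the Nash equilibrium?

46.8

GreenPAC's payoff is (234 − a_S)a_G − 2a_G².
∂π/∂a_G = 234 − a_S − 4a_G = 0, so a_G = 58.5 − 0.25a_S.
By symmetry a_S = a_G; substituting into the reaction function, 1.25a_G = 58.5 and a_G = 46.8.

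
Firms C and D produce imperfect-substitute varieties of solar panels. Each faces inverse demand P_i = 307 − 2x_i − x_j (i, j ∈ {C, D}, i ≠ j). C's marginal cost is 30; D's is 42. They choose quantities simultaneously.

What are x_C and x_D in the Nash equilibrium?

Firm C's profit: π = x_C(307 − 2x_C − x_D) − 30x_C.
∂π/∂x_C = 277 − 4x_C − x_D = 0 ⇒ x_C = 69.25 − 0.25x_D.
Similarly x_D = 66.25 − 0.25x_C.
Plugging x_D into C's best response: x_C = 69.25 − 0.25(66.25 − 0.25x_C) ⇒ 0.9375x_C = 52.6875, so x_C = 56.2.
Then x_D = 66.25 − 0.25·56.2 = 52.2.

56.2, 52.2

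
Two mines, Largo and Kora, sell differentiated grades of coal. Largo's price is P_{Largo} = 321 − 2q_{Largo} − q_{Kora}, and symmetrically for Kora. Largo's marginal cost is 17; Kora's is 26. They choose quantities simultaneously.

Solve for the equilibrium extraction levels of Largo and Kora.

Mine Largo's profit: π = q_{Largo}(321 − 2q_{Largo} − q_{Kora}) − 17q_{Largo}.
∂π/∂q_{Largo} = 304 − 4q_{Largo} − q_{Kora} = 0 ⇒ q_{Largo} = 76 − 0.25q_{Kora}.
Similarly q_{Kora} = 73.75 − 0.25q_{Largo}.
Solving the two reaction functions simultaneously: (1 − (−0.25)(−0.25))q_{Largo} = 76 − 0.25·73.75, so 0.9375q_{Largo} = 57.5625 and q_{Largo} = 61.4.
Then q_{Kora} = 73.75 − 0.25·61.4 = 58.4.

61.4, 58.4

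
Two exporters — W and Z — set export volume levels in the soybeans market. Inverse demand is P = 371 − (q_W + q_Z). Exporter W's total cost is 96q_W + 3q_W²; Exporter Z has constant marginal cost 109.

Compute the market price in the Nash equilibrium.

Exporter W's profit: π = q_W(371 − (q_W + q_Z)) − 96q_W − 3q_W².
∂π/∂q_W = 275 − 8q_W − q_Z = 0, so q_W = 34.375 − 0.125q_Z.
For Z: ∂π/∂q_Z = 262 − 2q_Z − q_W = 0 ⇒ q_Z = 131 − 0.5q_W.
Substituting the second reaction function into the first: q_W = 34.375 − 0.125(131 − 0.5q_W), which gives 0.9375q_W = 18 ⇒ q_W = 19.2.
Then q_Z = 131 − 0.5·19.2 = 121.4.
Equilibrium price: P = 371 − 140.6 = 230.4.

230.4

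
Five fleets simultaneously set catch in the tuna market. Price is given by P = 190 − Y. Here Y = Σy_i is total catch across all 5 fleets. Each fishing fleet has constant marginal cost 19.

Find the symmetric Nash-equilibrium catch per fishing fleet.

A representative fishing fleet's profit is π_i = y_i(190 − Y) − 19y_i, with Y = y_i + Σ_{j≠i} y_j.
First-order condition: 171 − 2y_i − Σ_{j≠i} y_j = 0.
Imposing symmetry (y_j = y for all j) turns Σ_{j≠i} y_j into 4y, so 171 = 6y and y = 28.5.

28.5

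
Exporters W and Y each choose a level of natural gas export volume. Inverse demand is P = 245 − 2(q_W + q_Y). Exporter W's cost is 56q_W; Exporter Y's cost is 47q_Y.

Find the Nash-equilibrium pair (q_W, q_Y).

Exporter W's profit: π = q_W(245 − 2(q_W + q_Y)) − 56q_W.
∂π/∂q_W = 189 − 4q_W − 2q_Y = 0, so q_W = 47.25 − 0.5q_Y.
By the same steps for Y: q_Y = 49.5 − 0.5q_W.
Substituting the second reaction function into the first: q_W = 47.25 − 0.5(49.5 − 0.5q_W), which gives 0.75q_W = 22.5 ⇒ q_W = 30.
Then q_Y = 49.5 − 0.5·30 = 34.5.

30, 34.5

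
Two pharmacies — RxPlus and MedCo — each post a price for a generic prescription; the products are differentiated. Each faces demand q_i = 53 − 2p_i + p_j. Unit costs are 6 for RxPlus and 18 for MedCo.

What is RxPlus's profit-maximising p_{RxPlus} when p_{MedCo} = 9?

RxPlus's profit: π = (p_{RxPlus} − 6)(53 − 2p_{RxPlus} + p_{MedCo}).
∂π/∂p_{RxPlus} = 65 − 4p_{RxPlus} + p_{MedCo} = 0 ⇒ p_{RxPlus} = 16.25 + 0.25p_{MedCo}.
At p_{MedCo} = 9: p_{RxPlus} = 16.25 + 0.25·9 = 18.5.

18.5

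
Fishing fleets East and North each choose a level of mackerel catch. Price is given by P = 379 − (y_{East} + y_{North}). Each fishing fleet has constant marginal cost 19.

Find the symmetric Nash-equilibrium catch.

Fishing fleet East's profit: π = y_{East}(379 − (y_{East} + y_{North})) − 19y_{East}.
∂π/∂y_{East} = 360 − 2y_{East} − y_{North} = 0, so y_{East} = 180 − 0.5y_{North}.
Setting y_{East} = y_{North} in the reaction function: y_{East} = 180 − 0.5y_{East}, so y_{East} = 180 / 1.5 = 120.

120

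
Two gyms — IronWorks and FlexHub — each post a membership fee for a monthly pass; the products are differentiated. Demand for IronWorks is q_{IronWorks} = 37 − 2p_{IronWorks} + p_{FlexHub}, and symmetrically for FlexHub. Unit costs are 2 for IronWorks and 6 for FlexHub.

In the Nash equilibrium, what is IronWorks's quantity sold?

IronWorks's profit: π = (p_{IronWorks} − 2)(37 − 2p_{IronWorks} + p_{FlexHub}).
∂π/∂p_{IronWorks} = 41 − 4p_{IronWorks} + p_{FlexHub} = 0 ⇒ p_{IronWorks} = 10.25 + 0.25p_{FlexHub}.
Similarly p_{FlexHub} = 12.25 + 0.25p_{IronWorks}.
Plugging p_{FlexHub} into IronWorks's best response: p_{IronWorks} = 10.25 + 0.25(12.25 + 0.25p_{IronWorks}) ⇒ 0.9375p_{IronWorks} = 13.3125, so p_{IronWorks} = 14.2.
Then p_{FlexHub} = 12.25 + 0.25·14.2 = 15.8.
q_{IronWorks} = 37 − 2·14.2 + 15.8 = 24.4.

24.4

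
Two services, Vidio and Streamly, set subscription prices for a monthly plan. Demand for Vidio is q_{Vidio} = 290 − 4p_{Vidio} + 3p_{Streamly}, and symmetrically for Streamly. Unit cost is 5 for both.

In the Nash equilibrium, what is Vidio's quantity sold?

228

Vidio's profit: π = (p_{Vidio} − 5)(290 − 4p_{Vidio} + 3p_{Streamly}).
∂π/∂p_{Vidio} = 310 − 8p_{Vidio} + 3p_{Streamly} = 0 ⇒ p_{Vidio} = 38.75 + 0.375p_{Streamly}.
Setting p_{Vidio} = p_{Streamly} in the reaction function: p_{Vidio} = 38.75 + 0.375p_{Vidio}, so p_{Vidio} = 38.75 / 0.625 = 62.
q_{Vidio} = 290 − 4·62 + 3·62 = 228.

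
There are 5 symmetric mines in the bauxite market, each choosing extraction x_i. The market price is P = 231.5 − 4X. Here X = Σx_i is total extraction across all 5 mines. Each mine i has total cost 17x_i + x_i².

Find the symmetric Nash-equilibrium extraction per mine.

A representative mine's profit is π_i = x_i(231.5 − 4X) − 17x_i − x_i², with X = x_i + Σ_{j≠i} x_j.
First-order condition: 214.5 − 10x_i − 4Σ_{j≠i} x_j = 0.
With identical mines, set every x_j = x: then 214.5 − 10x − 16x = 0, i.e. x = 214.5/26 = 8.25.

8.25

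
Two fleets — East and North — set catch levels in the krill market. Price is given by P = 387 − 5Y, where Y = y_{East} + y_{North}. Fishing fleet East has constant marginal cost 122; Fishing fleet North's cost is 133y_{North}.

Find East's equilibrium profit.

1692.8

Fishing fleet East's profit: π = y_{East}(387 − 5(y_{East} + y_{North})) − 122y_{East}.
∂π/∂y_{East} = 265 − 10y_{East} − 5y_{North} = 0, so y_{East} = 26.5 − 0.5y_{North}.
By the same steps for North: y_{North} = 25.4 − 0.5y_{East}.
Solving the two reaction functions simultaneously: (1 − (−0.5)(−0.5))y_{East} = 26.5 − 0.5·25.4, so 0.75y_{East} = 13.8 and y_{East} = 18.4.
Then y_{North} = 25.4 − 0.5·18.4 = 16.2.
Price P = 387 − 5·34.6 = 214.
East's profit: (214 − 122)·18.4 = 1692.8.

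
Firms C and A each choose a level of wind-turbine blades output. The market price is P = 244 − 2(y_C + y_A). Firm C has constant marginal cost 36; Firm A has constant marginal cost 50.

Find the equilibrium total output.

Firm C's profit: π = y_C(244 − 2(y_C + y_A)) − 36y_C.
∂π/∂y_C = 208 − 4y_C − 2y_A = 0, so y_C = 52 − 0.5y_A.
By the same steps for A: y_A = 48.5 − 0.5y_C.
Substituting the second reaction function into the first: y_C = 52 − 0.5(48.5 − 0.5y_C), which gives 0.75y_C = 27.75 ⇒ y_C = 37.
Then y_A = 48.5 − 0.5·37 = 30.
Total output: 37 + 30 = 67.

67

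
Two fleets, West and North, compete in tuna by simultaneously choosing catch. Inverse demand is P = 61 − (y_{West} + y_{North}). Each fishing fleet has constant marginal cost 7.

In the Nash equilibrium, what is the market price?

25

Fishing fleet West's profit: π = y_{West}(61 − (y_{West} + y_{North})) − 7y_{West}.
∂π/∂y_{West} = 54 − 2y_{West} − y_{North} = 0, so y_{West} = 27 − 0.5y_{North}.
Setting y_{West} = y_{North} in the reaction function: y_{West} = 27 − 0.5y_{West}, so y_{West} = 27 / 1.5 = 18.
Equilibrium price: P = 61 − 36 = 25.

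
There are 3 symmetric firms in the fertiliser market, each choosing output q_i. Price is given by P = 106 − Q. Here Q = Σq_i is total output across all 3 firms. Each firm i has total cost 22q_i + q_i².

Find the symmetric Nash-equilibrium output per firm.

14

A representative firm's profit is π_i = q_i(106 − Q) − 22q_i − q_i², with Q = q_i + Σ_{j≠i} q_j.
First-order condition: 84 − 4q_i − Σ_{j≠i} q_j = 0.
Imposing symmetry (q_j = q for all j) turns Σ_{j≠i} q_j into 2q, so 84 = 6q and q = 14.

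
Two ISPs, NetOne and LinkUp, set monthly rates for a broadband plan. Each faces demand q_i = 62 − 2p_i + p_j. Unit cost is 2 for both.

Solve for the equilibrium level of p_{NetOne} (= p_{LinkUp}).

22

NetOne's profit: π = (p_{NetOne} − 2)(62 − 2p_{NetOne} + p_{LinkUp}).
∂π/∂p_{NetOne} = 66 − 4p_{NetOne} + p_{LinkUp} = 0 ⇒ p_{NetOne} = 16.5 + 0.25p_{LinkUp}.
The game is symmetric, so in equilibrium p_{LinkUp} = p_{NetOne}: the reaction function gives 0.75p_{NetOne} = 16.5, hence p_{NetOne} = 22.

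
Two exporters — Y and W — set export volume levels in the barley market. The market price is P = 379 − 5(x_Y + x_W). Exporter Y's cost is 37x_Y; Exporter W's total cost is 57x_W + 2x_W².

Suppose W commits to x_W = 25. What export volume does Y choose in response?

Exporter Y's profit: π = x_Y(379 − 5(x_Y + x_W)) − 37x_Y.
∂π/∂x_Y = 342 − 10x_Y − 5x_W = 0, so x_Y = 34.2 − 0.5x_W.
At x_W = 25: x_Y = 34.2 − 0.5·25 = 21.7.

21.7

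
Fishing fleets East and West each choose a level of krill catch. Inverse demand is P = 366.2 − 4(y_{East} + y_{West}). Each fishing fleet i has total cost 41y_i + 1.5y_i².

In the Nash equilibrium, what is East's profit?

Fishing fleet East's profit: π = y_{East}(366.2 − 4(y_{East} + y_{West})) − 41y_{East} − 1.5y_{East}².
∂π/∂y_{East} = 325.2 − 11y_{East} − 4y_{West} = 0, so y_{East} = 1626/55 − (4/11)y_{West}.
Setting y_{East} = y_{West} in the reaction function: y_{East} = 1626/55 − (4/11)y_{East}, so y_{East} = (1626/55) / (15/11) = 21.68.
Price P = 366.2 − 4·43.36 = 192.76.
East's profit: (192.76 − 41)·21.68 − 1.5(21.68)² = 2585.1232.

2585.1232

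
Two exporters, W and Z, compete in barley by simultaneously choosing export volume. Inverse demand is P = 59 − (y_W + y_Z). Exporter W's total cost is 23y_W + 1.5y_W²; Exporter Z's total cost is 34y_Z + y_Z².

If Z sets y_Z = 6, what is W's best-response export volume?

Exporter W's profit: π = y_W(59 − (y_W + y_Z)) − 23y_W − 1.5y_W².
∂π/∂y_W = 36 − 5y_W − y_Z = 0, so y_W = 7.2 − 0.2y_Z.
At y_Z = 6: y_W = 7.2 − 0.2·6 = 6.

6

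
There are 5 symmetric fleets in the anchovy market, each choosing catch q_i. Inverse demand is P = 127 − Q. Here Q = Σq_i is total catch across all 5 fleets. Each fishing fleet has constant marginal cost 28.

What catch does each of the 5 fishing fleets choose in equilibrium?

16.5

A representative fishing fleet's profit is π_i = q_i(127 − Q) − 28q_i, with Q = q_i + Σ_{j≠i} q_j.
First-order condition: 99 − 2q_i − Σ_{j≠i} q_j = 0.
In a symmetric equilibrium every fishing fleet chooses the same q, so Σ_{j≠i} q_j = 4q. The condition becomes 99 − 6q = 0, giving q = 99/6 = 16.5.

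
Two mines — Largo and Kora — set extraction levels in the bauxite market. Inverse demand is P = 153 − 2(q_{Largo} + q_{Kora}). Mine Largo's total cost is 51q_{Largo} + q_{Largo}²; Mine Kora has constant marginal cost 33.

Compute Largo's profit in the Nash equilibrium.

Mine Largo's profit: π = q_{Largo}(153 − 2(q_{Largo} + q_{Kora})) − 51q_{Largo} − q_{Largo}².
∂π/∂q_{Largo} = 102 − 6q_{Largo} − 2q_{Kora} = 0, so q_{Largo} = 17 − (1/3)q_{Kora}.
For Kora: ∂π/∂q_{Kora} = 120 − 4q_{Kora} − 2q_{Largo} = 0 ⇒ q_{Kora} = 30 − 0.5q_{Largo}.
Solving the two reaction functions simultaneously: (1 − (−1/3)(−0.5))q_{Largo} = 17 − (1/3)·30, so (5/6)q_{Largo} = 7 and q_{Largo} = 8.4.
Then q_{Kora} = 30 − 0.5·8.4 = 25.8.
Price P = 153 − 2·34.2 = 84.6.
Largo's profit: (84.6 − 51)·8.4 − (8.4)² = 211.68.

211.68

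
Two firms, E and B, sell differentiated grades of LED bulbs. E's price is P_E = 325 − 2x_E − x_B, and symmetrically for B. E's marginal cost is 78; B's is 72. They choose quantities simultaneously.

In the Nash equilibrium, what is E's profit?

Firm E's profit: π = x_E(325 − 2x_E − x_B) − 78x_E.
∂π/∂x_E = 247 − 4x_E − x_B = 0 ⇒ x_E = 61.75 − 0.25x_B.
Similarly x_B = 63.25 − 0.25x_E.
Plugging x_B into E's best response: x_E = 61.75 − 0.25(63.25 − 0.25x_E) ⇒ 0.9375x_E = 45.9375, so x_E = 49.
Then x_B = 63.25 − 0.25·49 = 51.
P_E = 325 − 2·49 − 51 = 176.
Profit = (176 − 78)·49 = 4802.

4802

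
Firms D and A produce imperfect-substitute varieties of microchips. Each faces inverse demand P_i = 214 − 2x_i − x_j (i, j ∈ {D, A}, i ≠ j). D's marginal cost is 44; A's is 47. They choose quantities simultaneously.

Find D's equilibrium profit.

2339.28

Firm D's profit: π = x_D(214 − 2x_D − x_A) − 44x_D.
∂π/∂x_D = 170 − 4x_D − x_A = 0 ⇒ x_D = 42.5 − 0.25x_A.
Similarly x_A = 41.75 − 0.25x_D.
Solving the two reaction functions simultaneously: (1 − (−0.25)(−0.25))x_D = 42.5 − 0.25·41.75, so 0.9375x_D = 32.0625 and x_D = 34.2.
Then x_A = 41.75 − 0.25·34.2 = 33.2.
P_D = 214 − 2·34.2 − 33.2 = 112.4.
Profit = (112.4 − 44)·34.2 = 2339.28.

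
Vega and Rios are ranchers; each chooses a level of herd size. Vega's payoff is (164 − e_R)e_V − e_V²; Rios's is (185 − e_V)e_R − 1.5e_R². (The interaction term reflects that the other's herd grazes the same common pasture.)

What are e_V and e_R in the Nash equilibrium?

61.4, 41.2

Expanding Vega's payoff: 164e_V − e_Re_V − e_V².
∂π/∂e_V = 164 − e_R − 2e_V = 0, so e_V = 82 − 0.5e_R.
Likewise for Rios: e_R = 185/3 − (1/3)e_V.
Substituting the second reaction function into the first: e_V = 82 − 0.5(185/3 − (1/3)e_V), which gives (5/6)e_V = 307/6 ⇒ e_V = 61.4.
Then e_R = 185/3 − (1/3)·61.4 = 41.2.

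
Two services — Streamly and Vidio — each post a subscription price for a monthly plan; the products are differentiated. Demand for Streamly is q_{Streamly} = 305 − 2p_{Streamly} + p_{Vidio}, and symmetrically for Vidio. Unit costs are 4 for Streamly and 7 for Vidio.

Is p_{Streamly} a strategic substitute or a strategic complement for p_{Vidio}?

Streamly's profit: π = (p_{Streamly} − 4)(305 − 2p_{Streamly} + p_{Vidio}).
∂π/∂p_{Streamly} = 313 − 4p_{Streamly} + p_{Vidio} = 0 ⇒ p_{Streamly} = 78.25 + 0.25p_{Vidio}.
The best-response slope dp_{Streamly}/dp_{Vidio} = 0.25 > 0: the reaction function is upward-sloping, so the choices are strategic complements.

strategic complements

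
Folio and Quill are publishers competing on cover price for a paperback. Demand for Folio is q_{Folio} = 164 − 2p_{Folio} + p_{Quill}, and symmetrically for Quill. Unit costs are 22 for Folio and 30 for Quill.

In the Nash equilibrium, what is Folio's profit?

4685.12

Folio's profit: π = (p_{Folio} − 22)(164 − 2p_{Folio} + p_{Quill}).
∂π/∂p_{Folio} = 208 − 4p_{Folio} + p_{Quill} = 0 ⇒ p_{Folio} = 52 + 0.25p_{Quill}.
Similarly p_{Quill} = 56 + 0.25p_{Folio}.
Solving the two reaction functions simultaneously: (1 − (0.25)(0.25))p_{Folio} = 52 + 0.25·56, so 0.9375p_{Folio} = 66 and p_{Folio} = 70.4.
Then p_{Quill} = 56 + 0.25·70.4 = 73.6.
q_{Folio} = 164 − 2·70.4 + 73.6 = 96.8.
Profit = (70.4 − 22)·96.8 = 4685.12.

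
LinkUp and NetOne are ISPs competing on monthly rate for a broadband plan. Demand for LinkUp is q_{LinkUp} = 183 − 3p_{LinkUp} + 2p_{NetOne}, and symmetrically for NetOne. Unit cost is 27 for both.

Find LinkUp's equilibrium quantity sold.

117

LinkUp's profit: π = (p_{LinkUp} − 27)(183 − 3p_{LinkUp} + 2p_{NetOne}).
∂π/∂p_{LinkUp} = 264 − 6p_{LinkUp} + 2p_{NetOne} = 0 ⇒ p_{LinkUp} = 44 + (1/3)p_{NetOne}.
By symmetry p_{NetOne} = p_{LinkUp}; substituting into the reaction function, (2/3)p_{LinkUp} = 44 and p_{LinkUp} = 66.
q_{LinkUp} = 183 − 3·66 + 2·66 = 117.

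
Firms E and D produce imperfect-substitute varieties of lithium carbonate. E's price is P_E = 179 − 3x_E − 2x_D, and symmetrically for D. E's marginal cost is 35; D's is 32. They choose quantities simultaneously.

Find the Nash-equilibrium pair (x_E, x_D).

Firm E's profit: π = x_E(179 − 3x_E − 2x_D) − 35x_E.
∂π/∂x_E = 144 − 6x_E − 2x_D = 0 ⇒ x_E = 24 − (1/3)x_D.
Similarly x_D = 24.5 − (1/3)x_E.
Substituting the second reaction function into the first: x_E = 24 − (1/3)(24.5 − (1/3)x_E), which gives (8/9)x_E = 95/6 ⇒ x_E = 17.8125.
Then x_D = 24.5 − (1/3)·17.8125 = 18.5625.

17.8125, 18.5625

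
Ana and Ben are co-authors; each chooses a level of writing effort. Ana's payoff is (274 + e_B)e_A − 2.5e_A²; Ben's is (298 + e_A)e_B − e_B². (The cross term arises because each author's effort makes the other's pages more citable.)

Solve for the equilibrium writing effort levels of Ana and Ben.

Expanding Ana's payoff: 274e_A + e_Be_A − 2.5e_A².
∂π/∂e_A = 274 + e_B − 5e_A = 0, so e_A = 54.8 + 0.2e_B.
Likewise for Ben: e_B = 149 + 0.5e_A.
Substituting the second reaction function into the first: e_A = 54.8 + 0.2(149 + 0.5e_A), which gives 0.9e_A = 84.6 ⇒ e_A = 94.
Then e_B = 149 + 0.5·94 = 196.

94, 196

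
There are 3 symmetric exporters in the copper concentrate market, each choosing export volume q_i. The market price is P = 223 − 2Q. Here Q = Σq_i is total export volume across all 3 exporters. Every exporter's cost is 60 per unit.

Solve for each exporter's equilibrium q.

20.375

A representative exporter's profit is π_i = q_i(223 − 2Q) − 60q_i, with Q = q_i + Σ_{j≠i} q_j.
First-order condition: 163 − 4q_i − 2Σ_{j≠i} q_j = 0.
Imposing symmetry (q_j = q for all j) turns Σ_{j≠i} q_j into 2q, so 163 = 8q and q = 20.375.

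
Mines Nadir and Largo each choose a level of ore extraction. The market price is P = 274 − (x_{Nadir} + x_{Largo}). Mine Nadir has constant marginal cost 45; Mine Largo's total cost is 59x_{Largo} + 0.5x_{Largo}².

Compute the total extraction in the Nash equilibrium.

134.6

Mine Nadir's profit: π = x_{Nadir}(274 − (x_{Nadir} + x_{Largo})) − 45x_{Nadir}.
∂π/∂x_{Nadir} = 229 − 2x_{Nadir} − x_{Largo} = 0, so x_{Nadir} = 114.5 − 0.5x_{Largo}.
For Largo: ∂π/∂x_{Largo} = 215 − 3x_{Largo} − x_{Nadir} = 0 ⇒ x_{Largo} = 215/3 − (1/3)x_{Nadir}.
Substituting the second reaction function into the first: x_{Nadir} = 114.5 − 0.5(215/3 − (1/3)x_{Nadir}), which gives (5/6)x_{Nadir} = 236/3 ⇒ x_{Nadir} = 94.4.
Then x_{Largo} = 215/3 − (1/3)·94.4 = 40.2.
Total extraction: 94.4 + 40.2 = 134.6.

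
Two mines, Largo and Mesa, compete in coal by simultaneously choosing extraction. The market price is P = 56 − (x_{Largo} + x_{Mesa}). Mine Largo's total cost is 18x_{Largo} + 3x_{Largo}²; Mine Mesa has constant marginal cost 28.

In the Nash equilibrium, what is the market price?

Mine Largo's profit: π = x_{Largo}(56 − (x_{Largo} + x_{Mesa})) − 18x_{Largo} − 3x_{Largo}².
∂π/∂x_{Largo} = 38 − 8x_{Largo} − x_{Mesa} = 0, so x_{Largo} = 4.75 − 0.125x_{Mesa}.
For Mesa: ∂π/∂x_{Mesa} = 28 − 2x_{Mesa} − x_{Largo} = 0 ⇒ x_{Mesa} = 14 − 0.5x_{Largo}.
Substituting the second reaction function into the first: x_{Largo} = 4.75 − 0.125(14 − 0.5x_{Largo}), which gives 0.9375x_{Largo} = 3 ⇒ x_{Largo} = 3.2.
Then x_{Mesa} = 14 − 0.5·3.2 = 12.4.
Equilibrium price: P = 56 − 15.6 = 40.4.

40.4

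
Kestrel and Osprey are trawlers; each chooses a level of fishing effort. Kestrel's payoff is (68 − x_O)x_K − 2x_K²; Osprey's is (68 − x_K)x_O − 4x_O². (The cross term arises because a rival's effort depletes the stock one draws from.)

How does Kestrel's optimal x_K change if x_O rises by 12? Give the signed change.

Expanding Kestrel's payoff: 68x_K − x_Ox_K − 2x_K².
∂π/∂x_K = 68 − x_O − 4x_K = 0, so x_K = 17 − 0.25x_O.
The reaction-function slope is −0.25, so a 12-unit rise in x_O moves x_K by −0.25 × 12 = −3. Kestrel's best response falls — the actions are strategic substitutes.

-3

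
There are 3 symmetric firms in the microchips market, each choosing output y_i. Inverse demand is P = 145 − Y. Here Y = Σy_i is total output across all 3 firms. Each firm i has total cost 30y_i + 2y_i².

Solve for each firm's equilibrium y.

14.375

A representative firm's profit is π_i = y_i(145 − Y) − 30y_i − 2y_i², with Y = y_i + Σ_{j≠i} y_j.
First-order condition: 115 − 6y_i − Σ_{j≠i} y_j = 0.
In a symmetric equilibrium every firm chooses the same y, so Σ_{j≠i} y_j = 2y. The condition becomes 115 − 8y = 0, giving y = 115/8 = 14.375.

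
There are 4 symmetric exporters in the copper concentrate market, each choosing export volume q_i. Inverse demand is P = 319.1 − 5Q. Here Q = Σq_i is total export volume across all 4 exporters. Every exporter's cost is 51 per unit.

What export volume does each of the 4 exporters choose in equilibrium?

A representative exporter's profit is π_i = q_i(319.1 − 5Q) − 51q_i, with Q = q_i + Σ_{j≠i} q_j.
First-order condition: 268.1 − 10q_i − 5Σ_{j≠i} q_j = 0.
Imposing symmetry (q_j = q for all j) turns Σ_{j≠i} q_j into 3q, so 268.1 = 25q and q = 10.724.

10.724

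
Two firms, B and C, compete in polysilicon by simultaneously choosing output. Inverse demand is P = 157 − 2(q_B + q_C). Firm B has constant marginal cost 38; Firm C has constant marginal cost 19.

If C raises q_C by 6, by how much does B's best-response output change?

Firm B's profit: π = q_B(157 − 2(q_B + q_C)) − 38q_B.
∂π/∂q_B = 119 − 4q_B − 2q_C = 0, so q_B = 29.75 − 0.5q_C.
The reaction-function slope is −0.5, so a 6-unit rise in q_C moves q_B by −0.5 × 6 = −3. B's best response falls — the actions are strategic substitutes.

-3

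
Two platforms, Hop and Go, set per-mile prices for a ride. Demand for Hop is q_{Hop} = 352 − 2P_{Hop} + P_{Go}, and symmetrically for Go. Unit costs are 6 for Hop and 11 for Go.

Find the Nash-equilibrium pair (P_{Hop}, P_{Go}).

122, 124

Hop's profit: π = (P_{Hop} − 6)(352 − 2P_{Hop} + P_{Go}).
∂π/∂P_{Hop} = 364 − 4P_{Hop} + P_{Go} = 0 ⇒ P_{Hop} = 91 + 0.25P_{Go}.
Similarly P_{Go} = 93.5 + 0.25P_{Hop}.
Substituting the second reaction function into the first: P_{Hop} = 91 + 0.25(93.5 + 0.25P_{Hop}), which gives 0.9375P_{Hop} = 114.375 ⇒ P_{Hop} = 122.
Then P_{Go} = 93.5 + 0.25·122 = 124.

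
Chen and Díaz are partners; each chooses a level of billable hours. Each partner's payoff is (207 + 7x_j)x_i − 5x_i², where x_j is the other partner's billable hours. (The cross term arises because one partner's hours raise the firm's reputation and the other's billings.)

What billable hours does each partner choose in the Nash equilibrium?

69

Chen's payoff is (207 + 7x_D)x_C − 5x_C².
∂π/∂x_C = 207 + 7x_D − 10x_C = 0, so x_C = 20.7 + 0.7x_D.
Setting x_C = x_D in the reaction function: x_C = 20.7 + 0.7x_C, so x_C = 20.7 / 0.3 = 69.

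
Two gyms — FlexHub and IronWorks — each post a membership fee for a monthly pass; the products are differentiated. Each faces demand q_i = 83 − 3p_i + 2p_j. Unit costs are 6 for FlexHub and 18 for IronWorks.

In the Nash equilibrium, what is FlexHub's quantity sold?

FlexHub's profit: π = (p_{FlexHub} − 6)(83 − 3p_{FlexHub} + 2p_{IronWorks}).
∂π/∂p_{FlexHub} = 101 − 6p_{FlexHub} + 2p_{IronWorks} = 0 ⇒ p_{FlexHub} = 101/6 + (1/3)p_{IronWorks}.
Similarly p_{IronWorks} = 137/6 + (1/3)p_{FlexHub}.
Solving the two reaction functions simultaneously: (1 − (1/3)(1/3))p_{FlexHub} = 101/6 + (1/3)·(137/6), so (8/9)p_{FlexHub} = 220/9 and p_{FlexHub} = 27.5.
Then p_{IronWorks} = 137/6 + (1/3)·27.5 = 32.
q_{FlexHub} = 83 − 3·27.5 + 2·32 = 64.5.

64.5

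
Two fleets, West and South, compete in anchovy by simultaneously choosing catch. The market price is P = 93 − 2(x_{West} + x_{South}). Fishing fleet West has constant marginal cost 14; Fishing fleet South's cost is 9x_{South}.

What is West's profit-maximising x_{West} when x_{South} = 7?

16.25

Fishing fleet West's profit: π = x_{West}(93 − 2(x_{West} + x_{South})) − 14x_{West}.
∂π/∂x_{West} = 79 − 4x_{West} − 2x_{South} = 0, so x_{West} = 19.75 − 0.5x_{South}.
At x_{South} = 7: x_{West} = 19.75 − 0.5·7 = 16.25.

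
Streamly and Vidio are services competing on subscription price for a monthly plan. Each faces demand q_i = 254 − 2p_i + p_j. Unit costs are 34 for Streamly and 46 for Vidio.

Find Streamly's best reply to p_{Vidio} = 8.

Streamly's profit: π = (p_{Streamly} − 34)(254 − 2p_{Streamly} + p_{Vidio}).
∂π/∂p_{Streamly} = 322 − 4p_{Streamly} + p_{Vidio} = 0 ⇒ p_{Streamly} = 80.5 + 0.25p_{Vidio}.
At p_{Vidio} = 8: p_{Streamly} = 80.5 + 0.25·8 = 82.5.

82.5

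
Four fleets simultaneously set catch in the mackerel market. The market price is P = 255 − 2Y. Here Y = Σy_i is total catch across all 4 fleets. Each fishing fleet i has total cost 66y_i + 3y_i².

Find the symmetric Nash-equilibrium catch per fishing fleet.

11.8125

A representative fishing fleet's profit is π_i = y_i(255 − 2Y) − 66y_i − 3y_i², with Y = y_i + Σ_{j≠i} y_j.
First-order condition: 189 − 10y_i − 2Σ_{j≠i} y_j = 0.
With identical fishing fleets, set every y_j = y: then 189 − 10y − 6y = 0, i.e. y = 189/16 = 11.8125.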